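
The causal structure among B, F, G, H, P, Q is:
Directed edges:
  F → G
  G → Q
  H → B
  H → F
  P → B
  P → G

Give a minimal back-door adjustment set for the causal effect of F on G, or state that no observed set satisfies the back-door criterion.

desc(F)\{F}={G,Q}; candidates ⊆ {B,H,P}.
∅: F⊥G given ∅ in G with F→· removed — back-door holds.

F→G: minimal back-door set ∅.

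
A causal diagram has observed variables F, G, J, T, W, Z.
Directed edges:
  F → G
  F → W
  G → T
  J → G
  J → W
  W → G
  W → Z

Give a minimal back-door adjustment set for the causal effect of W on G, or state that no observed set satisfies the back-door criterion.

desc(W)\{W}={G,T,Z}; candidates ⊆ {F,J}.
size 0: {}; under {} W still reaches {F,G,J,T} ∋ G.
size 1: {F}, {J}; under {F} W still reaches {G,J,T} ∋ G.
{F,J}: W⊥G given {F,J} in G with W→· removed — back-door holds.

W→G: minimal back-door set {F, J}.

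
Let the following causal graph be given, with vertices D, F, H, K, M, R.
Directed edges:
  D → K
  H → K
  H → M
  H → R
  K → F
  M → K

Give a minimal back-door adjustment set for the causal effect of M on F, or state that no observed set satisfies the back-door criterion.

desc(M)\{M}={F,K}; candidates ⊆ {D,H,R}.
size 0: {}; under {} M still reaches {F,H,K,R} ∋ F.
{H}: M⊥F given {H} in G with M→· removed — back-door holds.

M→F: minimal back-door set {H}.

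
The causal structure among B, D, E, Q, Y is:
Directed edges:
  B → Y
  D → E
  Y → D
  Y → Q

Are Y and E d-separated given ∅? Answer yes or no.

Bayes-Ball from Y | ∅ reaches {B,D,E,Q}.
E ∈ reach(Y|∅) ⇒ Y ⊥̸ E | ∅.

No — Y and E are d-connected given ∅.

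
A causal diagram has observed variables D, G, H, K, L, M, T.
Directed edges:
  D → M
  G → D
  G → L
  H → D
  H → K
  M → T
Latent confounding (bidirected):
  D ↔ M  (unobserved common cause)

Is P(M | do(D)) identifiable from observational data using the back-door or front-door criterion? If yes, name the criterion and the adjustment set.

P(M|do(D)): not identifiable (no BD/FD set).

desc(D)\{D}={M,T}; candidates ⊆ {G,H,K,L}.
D↔M: latent back-door arc(s) into D.
size 0: {}; under {} D still reaches {G,H,K,L,M,T} ∋ M.
size 1: {G}, {H}, {K} …(+1); under {G} D still reaches {H,K,M,T} ∋ M.
size 2: {G,H}, {G,K}, {G,L} …(+3); under {G,H} D still reaches {M,T} ∋ M.
D↔M cannot be blocked by any observed set — no back-door set.
No mediator lies on a directed D→…→M path.
Neither criterion identifies P(M|do(D)) in this graph.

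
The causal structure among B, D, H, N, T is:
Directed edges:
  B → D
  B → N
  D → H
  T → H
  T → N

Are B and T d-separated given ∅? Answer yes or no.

Yes — B ⊥ T | ∅.

Bayes-Ball from B | ∅ reaches {D,H,N}.
T ∉ reach(B|∅) ⇒ B ⊥ T | ∅.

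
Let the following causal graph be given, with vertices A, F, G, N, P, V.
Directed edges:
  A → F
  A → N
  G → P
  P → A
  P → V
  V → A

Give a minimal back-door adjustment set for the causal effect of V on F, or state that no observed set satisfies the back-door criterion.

V→F: minimal back-door set {P}.

desc(V)\{V}={A,F,N}; candidates ⊆ {G,P}.
size 0: {}; under {} V still reaches {A,F,G,N,P} ∋ F.
{P}: V⊥F given {P} in G with V→· removed — back-door holds.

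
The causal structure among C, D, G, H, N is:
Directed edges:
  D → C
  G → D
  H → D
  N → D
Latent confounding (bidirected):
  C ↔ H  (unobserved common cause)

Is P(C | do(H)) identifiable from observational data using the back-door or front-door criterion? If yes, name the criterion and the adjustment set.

desc(H)\{H}={C,D}; candidates ⊆ {G,N}.
H↔C: latent back-door arc(s) into H.
size 0: {}; under {} H still reaches {C} ∋ C.
size 1: {G}, {N}; under {G} H still reaches {C} ∋ C.
size 2: {G,N}; under {G,N} H still reaches {C} ∋ C.
H↔C cannot be blocked by any observed set — no back-door set.
{D}: (i) intercepts every directed H→C path; (ii) no back-door H→{D}; (iii) {H} blocks every back-door {D}→C. Front-door holds.
P(C|do(H)) = Σ_{D} P(D|H) Σ_{H'} P(C|D,H')P(H').

P(C|do(H)): frontdoor, adjust for {D}.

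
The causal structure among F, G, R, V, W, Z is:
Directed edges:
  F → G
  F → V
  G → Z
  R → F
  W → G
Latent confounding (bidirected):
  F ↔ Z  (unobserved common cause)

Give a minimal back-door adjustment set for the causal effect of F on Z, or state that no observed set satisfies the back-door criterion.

F→Z: no observed back-door set.

desc(F)\{F}={G,V,Z}; candidates ⊆ {R,W}.
F↔Z: latent back-door arc(s) into F.
size 0: {}; under {} F still reaches {R,Z} ∋ Z.
size 1: {R}, {W}; under {R} F still reaches {Z} ∋ Z.
size 2: {R,W}; under {R,W} F still reaches {Z} ∋ Z.
F↔Z cannot be blocked by any observed set — no back-door set.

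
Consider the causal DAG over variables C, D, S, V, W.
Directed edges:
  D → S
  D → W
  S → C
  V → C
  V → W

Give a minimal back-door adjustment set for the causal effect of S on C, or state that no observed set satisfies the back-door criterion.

desc(S)\{S}={C}; candidates ⊆ {D,V,W}.
∅: S⊥C given ∅ in G with S→· removed — back-door holds.

S→C: minimal back-door set ∅.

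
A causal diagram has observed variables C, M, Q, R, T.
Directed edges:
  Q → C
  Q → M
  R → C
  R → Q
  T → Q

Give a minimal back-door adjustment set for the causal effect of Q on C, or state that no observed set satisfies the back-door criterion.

desc(Q)\{Q}={C,M}; candidates ⊆ {R,T}.
size 0: {}; under {} Q still reaches {C,R,T} ∋ C.
{R}: Q⊥C given {R} in G with Q→· removed — back-door holds.

Q→C: minimal back-door set {R}.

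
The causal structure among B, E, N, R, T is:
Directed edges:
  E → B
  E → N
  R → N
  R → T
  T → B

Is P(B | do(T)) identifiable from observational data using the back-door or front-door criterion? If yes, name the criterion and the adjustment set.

desc(T)\{T}={B}; candidates ⊆ {E,N,R}.
∅: T⊥B given ∅ in G with T→· removed — back-door holds.
P(B|do(T)) = P(B|T) — no adjustment needed.

P(B|do(T)): backdoor, adjust for ∅.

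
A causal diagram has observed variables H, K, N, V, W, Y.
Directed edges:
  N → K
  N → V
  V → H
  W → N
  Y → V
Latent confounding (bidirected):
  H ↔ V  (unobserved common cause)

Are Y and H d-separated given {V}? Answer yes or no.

No — Y and H are d-connected given {V}.

Bayes-Ball from Y | {V} reaches {H,K,N,W}.
H ∈ reach(Y|{V}) ⇒ Y ⊥̸ H | {V}.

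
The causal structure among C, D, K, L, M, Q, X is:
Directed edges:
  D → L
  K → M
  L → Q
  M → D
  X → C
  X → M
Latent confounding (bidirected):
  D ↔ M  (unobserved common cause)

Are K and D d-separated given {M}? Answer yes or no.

No — K and D are d-connected given {M}.

Bayes-Ball from K | {M} reaches {C,D,L,Q,X}.
D ∈ reach(K|{M}) ⇒ K ⊥̸ D | {M}.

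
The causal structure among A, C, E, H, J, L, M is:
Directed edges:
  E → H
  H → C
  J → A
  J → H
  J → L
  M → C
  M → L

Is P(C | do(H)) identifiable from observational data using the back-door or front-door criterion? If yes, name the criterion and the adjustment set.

P(C|do(H)): backdoor, adjust for ∅.

desc(H)\{H}={C}; candidates ⊆ {A,E,J,L,M}.
∅: H⊥C given ∅ in G with H→· removed — back-door holds.
P(C|do(H)) = P(C|H) — no adjustment needed.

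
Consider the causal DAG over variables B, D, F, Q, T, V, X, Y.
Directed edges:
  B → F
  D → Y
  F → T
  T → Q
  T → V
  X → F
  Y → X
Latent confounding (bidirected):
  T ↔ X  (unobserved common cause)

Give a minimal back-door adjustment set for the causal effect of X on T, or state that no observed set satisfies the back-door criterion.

desc(X)\{X}={F,Q,T,V}; candidates ⊆ {B,D,Y}.
X↔T: latent back-door arc(s) into X.
size 0: {}; under {} X still reaches {D,Q,T,V,Y} ∋ T.
size 1: {B}, {D}, {Y}; under {B} X still reaches {D,Q,T,V,Y} ∋ T.
size 2: {B,D}, {B,Y}, {D,Y}; under {B,D} X still reaches {Q,T,V,Y} ∋ T.
X↔T cannot be blocked by any observed set — no back-door set.

X→T: no observed back-door set.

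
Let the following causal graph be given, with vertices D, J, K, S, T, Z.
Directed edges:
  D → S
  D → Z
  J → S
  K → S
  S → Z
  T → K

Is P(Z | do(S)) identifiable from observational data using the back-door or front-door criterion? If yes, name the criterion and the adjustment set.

P(Z|do(S)): backdoor, adjust for {D}.

desc(S)\{S}={Z}; candidates ⊆ {D,J,K,T}.
size 0: {}; under {} S still reaches {D,J,K,T,Z} ∋ Z.
{D}: S⊥Z given {D} in G with S→· removed — back-door holds.
P(Z|do(S)) = Σ_{D} P(Z|S,D)·P(D).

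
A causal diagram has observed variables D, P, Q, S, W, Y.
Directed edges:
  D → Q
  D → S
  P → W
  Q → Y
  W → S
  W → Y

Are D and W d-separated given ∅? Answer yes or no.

Yes — D ⊥ W | ∅.

Bayes-Ball from D | ∅ reaches {Q,S,Y}.
W ∉ reach(D|∅) ⇒ D ⊥ W | ∅.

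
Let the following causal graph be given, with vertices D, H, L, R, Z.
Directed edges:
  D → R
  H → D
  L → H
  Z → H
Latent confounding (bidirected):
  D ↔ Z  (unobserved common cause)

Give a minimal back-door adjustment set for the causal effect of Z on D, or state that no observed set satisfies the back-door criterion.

desc(Z)\{Z}={D,H,R}; candidates ⊆ {L}.
Z↔D: latent back-door arc(s) into Z.
size 0: {}; under {} Z still reaches {D,R} ∋ D.
size 1: {L}; under {L} Z still reaches {D,R} ∋ D.
Z↔D cannot be blocked by any observed set — no back-door set.

Z→D: no observed back-door set.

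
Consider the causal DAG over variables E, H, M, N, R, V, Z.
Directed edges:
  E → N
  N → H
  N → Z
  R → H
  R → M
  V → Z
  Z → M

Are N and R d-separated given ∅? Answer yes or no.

Bayes-Ball from N | ∅ reaches {E,H,M,Z}.
R ∉ reach(N|∅) ⇒ N ⊥ R | ∅.

Yes — N ⊥ R | ∅.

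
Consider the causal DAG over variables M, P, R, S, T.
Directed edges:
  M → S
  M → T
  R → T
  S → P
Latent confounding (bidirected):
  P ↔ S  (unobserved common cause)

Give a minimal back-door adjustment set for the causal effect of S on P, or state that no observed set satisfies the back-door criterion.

desc(S)\{S}={P}; candidates ⊆ {M,R,T}.
S↔P: latent back-door arc(s) into S.
size 0: {}; under {} S still reaches {M,P,T} ∋ P.
size 1: {M}, {R}, {T}; under {M} S still reaches {P} ∋ P.
size 2: {M,R}, {M,T}, {R,T}; under {M,R} S still reaches {P} ∋ P.
S↔P cannot be blocked by any observed set — no back-door set.

S→P: no observed back-door set.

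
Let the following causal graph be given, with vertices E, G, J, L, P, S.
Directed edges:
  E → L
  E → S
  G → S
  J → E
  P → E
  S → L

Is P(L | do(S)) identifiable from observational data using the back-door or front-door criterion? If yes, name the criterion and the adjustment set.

P(L|do(S)): backdoor, adjust for {E}.

desc(S)\{S}={L}; candidates ⊆ {E,G,J,P}.
size 0: {}; under {} S still reaches {E,G,J,L,P} ∋ L.
{E}: S⊥L given {E} in G with S→· removed — back-door holds.
P(L|do(S)) = Σ_{E} P(L|S,E)·P(E).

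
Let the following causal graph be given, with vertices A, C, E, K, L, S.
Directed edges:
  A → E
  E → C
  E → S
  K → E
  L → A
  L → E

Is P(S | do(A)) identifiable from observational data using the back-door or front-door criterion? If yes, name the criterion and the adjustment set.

P(S|do(A)): backdoor, adjust for {L}.

desc(A)\{A}={C,E,S}; candidates ⊆ {K,L}.
size 0: {}; under {} A still reaches {C,E,L,S} ∋ S.
{L}: A⊥S given {L} in G with A→· removed — back-door holds.
P(S|do(A)) = Σ_{L} P(S|A,L)·P(L).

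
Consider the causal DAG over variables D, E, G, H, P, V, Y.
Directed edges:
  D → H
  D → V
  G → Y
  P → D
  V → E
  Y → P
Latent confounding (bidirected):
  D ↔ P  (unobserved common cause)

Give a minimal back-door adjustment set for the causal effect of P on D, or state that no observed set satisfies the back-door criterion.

P→D: no observed back-door set.

desc(P)\{P}={D,E,H,V}; candidates ⊆ {G,Y}.
P↔D: latent back-door arc(s) into P.
size 0: {}; under {} P still reaches {D,E,G,H,V,Y} ∋ D.
size 1: {G}, {Y}; under {G} P still reaches {D,E,H,V,Y} ∋ D.
size 2: {G,Y}; under {G,Y} P still reaches {D,E,H,V} ∋ D.
P↔D cannot be blocked by any observed set — no back-door set.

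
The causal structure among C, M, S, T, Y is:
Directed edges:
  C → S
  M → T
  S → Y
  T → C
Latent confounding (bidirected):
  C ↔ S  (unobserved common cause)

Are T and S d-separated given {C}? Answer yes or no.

Bayes-Ball from T | {C} reaches {M,S,Y}.
S ∈ reach(T|{C}) ⇒ T ⊥̸ S | {C}.

No — T and S are d-connected given {C}.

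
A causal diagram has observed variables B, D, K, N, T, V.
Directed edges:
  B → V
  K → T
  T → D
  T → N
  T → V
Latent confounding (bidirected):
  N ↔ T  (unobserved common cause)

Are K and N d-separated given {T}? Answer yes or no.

No — K and N are d-connected given {T}.

Bayes-Ball from K | {T} reaches {N}.
N ∈ reach(K|{T}) ⇒ K ⊥̸ N | {T}.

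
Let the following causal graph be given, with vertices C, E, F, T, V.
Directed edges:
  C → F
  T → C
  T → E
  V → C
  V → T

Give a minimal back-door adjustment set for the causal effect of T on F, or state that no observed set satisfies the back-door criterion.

T→F: minimal back-door set {V}.

desc(T)\{T}={C,E,F}; candidates ⊆ {V}.
size 0: {}; under {} T still reaches {C,F,V} ∋ F.
{V}: T⊥F given {V} in G with T→· removed — back-door holds.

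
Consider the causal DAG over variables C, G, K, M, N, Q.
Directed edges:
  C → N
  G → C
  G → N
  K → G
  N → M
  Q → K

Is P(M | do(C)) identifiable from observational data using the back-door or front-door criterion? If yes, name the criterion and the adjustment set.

P(M|do(C)): backdoor, adjust for {G}.

desc(C)\{C}={M,N}; candidates ⊆ {G,K,Q}.
size 0: {}; under {} C still reaches {G,K,M,N,Q} ∋ M.
{G}: C⊥M given {G} in G with C→· removed — back-door holds.
P(M|do(C)) = Σ_{G} P(M|C,G)·P(G).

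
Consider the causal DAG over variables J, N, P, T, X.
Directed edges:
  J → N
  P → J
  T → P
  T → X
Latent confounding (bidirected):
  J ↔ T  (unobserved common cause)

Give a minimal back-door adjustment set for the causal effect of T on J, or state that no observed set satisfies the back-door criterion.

T→J: no observed back-door set.

desc(T)\{T}={J,N,P,X}; candidates ⊆ {—}.
T↔J: latent back-door arc(s) into T.
size 0: {}; under {} T still reaches {J,N} ∋ J.
T↔J cannot be blocked by any observed set — no back-door set.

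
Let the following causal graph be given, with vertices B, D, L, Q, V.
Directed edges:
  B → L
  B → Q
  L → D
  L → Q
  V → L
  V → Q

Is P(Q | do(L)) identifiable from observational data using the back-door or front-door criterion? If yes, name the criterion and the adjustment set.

P(Q|do(L)): backdoor, adjust for {B, V}.

desc(L)\{L}={D,Q}; candidates ⊆ {B,V}.
size 0: {}; under {} L still reaches {B,Q,V} ∋ Q.
size 1: {B}, {V}; under {B} L still reaches {Q,V} ∋ Q.
{B,V}: L⊥Q given {B,V} in G with L→· removed — back-door holds.
P(Q|do(L)) = Σ_{B,V} P(Q|L,B,V)·P(B,V).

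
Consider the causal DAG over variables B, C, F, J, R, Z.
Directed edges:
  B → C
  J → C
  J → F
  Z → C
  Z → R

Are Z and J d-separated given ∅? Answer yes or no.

Yes — Z ⊥ J | ∅.

Bayes-Ball from Z | ∅ reaches {C,R}.
J ∉ reach(Z|∅) ⇒ Z ⊥ J | ∅.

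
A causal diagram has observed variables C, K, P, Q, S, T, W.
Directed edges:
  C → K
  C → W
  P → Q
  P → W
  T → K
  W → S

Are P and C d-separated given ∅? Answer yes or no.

Yes — P ⊥ C | ∅.

Bayes-Ball from P | ∅ reaches {Q,S,W}.
C ∉ reach(P|∅) ⇒ P ⊥ C | ∅.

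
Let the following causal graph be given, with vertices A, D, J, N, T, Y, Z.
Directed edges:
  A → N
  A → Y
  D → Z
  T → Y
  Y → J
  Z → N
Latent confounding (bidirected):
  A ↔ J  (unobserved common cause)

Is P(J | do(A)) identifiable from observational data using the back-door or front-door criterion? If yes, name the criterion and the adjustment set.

desc(A)\{A}={J,N,Y}; candidates ⊆ {D,T,Z}.
A↔J: latent back-door arc(s) into A.
size 0: {}; under {} A still reaches {J} ∋ J.
size 1: {D}, {T}, {Z}; under {D} A still reaches {J} ∋ J.
size 2: {D,T}, {D,Z}, {T,Z}; under {D,T} A still reaches {J} ∋ J.
A↔J cannot be blocked by any observed set — no back-door set.
{Y}: (i) intercepts every directed A→J path; (ii) no back-door A→{Y}; (iii) {A} blocks every back-door {Y}→J. Front-door holds.
P(J|do(A)) = Σ_{Y} P(Y|A) Σ_{A'} P(J|Y,A')P(A').

P(J|do(A)): frontdoor, adjust for {Y}.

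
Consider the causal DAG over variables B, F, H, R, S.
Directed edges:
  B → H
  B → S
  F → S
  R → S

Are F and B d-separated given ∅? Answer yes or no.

Yes — F ⊥ B | ∅.

Bayes-Ball from F | ∅ reaches {S}.
B ∉ reach(F|∅) ⇒ F ⊥ B | ∅.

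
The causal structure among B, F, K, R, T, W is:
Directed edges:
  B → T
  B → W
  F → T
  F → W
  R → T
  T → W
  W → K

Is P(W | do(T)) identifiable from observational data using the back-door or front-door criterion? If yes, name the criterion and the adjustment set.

desc(T)\{T}={K,W}; candidates ⊆ {B,F,R}.
size 0: {}; under {} T still reaches {B,F,K,R,W} ∋ W.
size 1: {B}, {F}, {R}; under {B} T still reaches {F,K,R,W} ∋ W.
{B,F}: T⊥W given {B,F} in G with T→· removed — back-door holds.
P(W|do(T)) = Σ_{B,F} P(W|T,B,F)·P(B,F).

P(W|do(T)): backdoor, adjust for {B, F}.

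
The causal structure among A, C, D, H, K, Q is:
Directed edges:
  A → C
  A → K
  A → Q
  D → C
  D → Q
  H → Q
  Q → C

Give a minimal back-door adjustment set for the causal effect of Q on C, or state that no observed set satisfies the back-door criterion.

desc(Q)\{Q}={C}; candidates ⊆ {A,D,H,K}.
size 0: {}; under {} Q still reaches {A,C,D,H,K} ∋ C.
size 1: {A}, {D}, {H} …(+1); under {A} Q still reaches {C,D,H} ∋ C.
{A,D}: Q⊥C given {A,D} in G with Q→· removed — back-door holds.

Q→C: minimal back-door set {A, D}.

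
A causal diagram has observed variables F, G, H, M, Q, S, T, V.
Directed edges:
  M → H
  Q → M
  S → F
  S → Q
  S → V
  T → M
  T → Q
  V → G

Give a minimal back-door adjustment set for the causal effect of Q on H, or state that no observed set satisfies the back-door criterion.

desc(Q)\{Q}={H,M}; candidates ⊆ {F,G,S,T,V}.
size 0: {}; under {} Q still reaches {F,G,H,M,S,T,V} ∋ H.
{T}: Q⊥H given {T} in G with Q→· removed — back-door holds.

Q→H: minimal back-door set {T}.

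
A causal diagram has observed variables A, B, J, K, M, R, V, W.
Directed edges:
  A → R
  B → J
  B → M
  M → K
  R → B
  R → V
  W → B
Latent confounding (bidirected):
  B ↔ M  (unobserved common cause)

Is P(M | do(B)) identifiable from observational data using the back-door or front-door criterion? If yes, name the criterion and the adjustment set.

desc(B)\{B}={J,K,M}; candidates ⊆ {A,R,V,W}.
B↔M: latent back-door arc(s) into B.
size 0: {}; under {} B still reaches {A,K,M,R,V,W} ∋ M.
size 1: {A}, {R}, {V} …(+1); under {A} B still reaches {K,M,R,V,W} ∋ M.
size 2: {A,R}, {A,V}, {A,W} …(+3); under {A,R} B still reaches {K,M,W} ∋ M.
B↔M cannot be blocked by any observed set — no back-door set.
No mediator lies on a directed B→…→M path.
Neither criterion identifies P(M|do(B)) in this graph.

P(M|do(B)): not identifiable (no BD/FD set).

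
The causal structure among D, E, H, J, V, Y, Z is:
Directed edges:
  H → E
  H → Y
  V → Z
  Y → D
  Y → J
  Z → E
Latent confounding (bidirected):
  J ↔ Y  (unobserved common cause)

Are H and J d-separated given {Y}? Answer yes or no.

No — H and J are d-connected given {Y}.

Bayes-Ball from H | {Y} reaches {E,J}.
J ∈ reach(H|{Y}) ⇒ H ⊥̸ J | {Y}.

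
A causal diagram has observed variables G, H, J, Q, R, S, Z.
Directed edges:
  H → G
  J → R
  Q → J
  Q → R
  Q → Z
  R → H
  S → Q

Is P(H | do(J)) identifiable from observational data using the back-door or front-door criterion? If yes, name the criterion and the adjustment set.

P(H|do(J)): backdoor, adjust for {Q}.

desc(J)\{J}={G,H,R}; candidates ⊆ {Q,S,Z}.
size 0: {}; under {} J still reaches {G,H,Q,R,S,Z} ∋ H.
{Q}: J⊥H given {Q} in G with J→· removed — back-door holds.
P(H|do(J)) = Σ_{Q} P(H|J,Q)·P(Q).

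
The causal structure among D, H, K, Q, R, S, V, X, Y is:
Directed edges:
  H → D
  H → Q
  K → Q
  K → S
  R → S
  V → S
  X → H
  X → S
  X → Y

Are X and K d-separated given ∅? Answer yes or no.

Bayes-Ball from X | ∅ reaches {D,H,Q,S,Y}.
K ∉ reach(X|∅) ⇒ X ⊥ K | ∅.

Yes — X ⊥ K | ∅.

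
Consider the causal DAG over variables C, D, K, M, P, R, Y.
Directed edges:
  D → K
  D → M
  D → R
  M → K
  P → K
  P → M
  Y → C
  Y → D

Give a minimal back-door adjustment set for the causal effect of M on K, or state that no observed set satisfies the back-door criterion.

M→K: minimal back-door set {D, P}.

desc(M)\{M}={K}; candidates ⊆ {C,D,P,R,Y}.
size 0: {}; under {} M still reaches {C,D,K,P,R,Y} ∋ K.
size 1: {C}, {D}, {P} …(+2); under {C} M still reaches {D,K,P,R,Y} ∋ K.
{D,P}: M⊥K given {D,P} in G with M→· removed — back-door holds.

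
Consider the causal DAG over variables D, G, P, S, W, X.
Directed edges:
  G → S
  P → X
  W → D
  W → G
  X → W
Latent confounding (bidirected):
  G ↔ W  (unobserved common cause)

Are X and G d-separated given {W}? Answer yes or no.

Bayes-Ball from X | {W} reaches {G,P,S}.
G ∈ reach(X|{W}) ⇒ X ⊥̸ G | {W}.

No — X and G are d-connected given {W}.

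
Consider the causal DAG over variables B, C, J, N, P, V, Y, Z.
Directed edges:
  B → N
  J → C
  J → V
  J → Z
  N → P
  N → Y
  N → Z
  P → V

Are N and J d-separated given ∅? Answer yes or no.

Bayes-Ball from N | ∅ reaches {B,P,V,Y,Z}.
J ∉ reach(N|∅) ⇒ N ⊥ J | ∅.

Yes — N ⊥ J | ∅.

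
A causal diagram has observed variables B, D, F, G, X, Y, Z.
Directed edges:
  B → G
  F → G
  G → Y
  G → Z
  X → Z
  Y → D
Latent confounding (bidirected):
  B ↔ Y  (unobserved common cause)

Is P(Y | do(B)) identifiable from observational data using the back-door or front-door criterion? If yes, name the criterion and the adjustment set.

P(Y|do(B)): frontdoor, adjust for {G}.

desc(B)\{B}={D,G,Y,Z}; candidates ⊆ {F,X}.
B↔Y: latent back-door arc(s) into B.
size 0: {}; under {} B still reaches {D,Y} ∋ Y.
size 1: {F}, {X}; under {F} B still reaches {D,Y} ∋ Y.
size 2: {F,X}; under {F,X} B still reaches {D,Y} ∋ Y.
B↔Y cannot be blocked by any observed set — no back-door set.
{G}: (i) intercepts every directed B→Y path; (ii) no back-door B→{G}; (iii) {B} blocks every back-door {G}→Y. Front-door holds.
P(Y|do(B)) = Σ_{G} P(G|B) Σ_{B'} P(Y|G,B')P(B').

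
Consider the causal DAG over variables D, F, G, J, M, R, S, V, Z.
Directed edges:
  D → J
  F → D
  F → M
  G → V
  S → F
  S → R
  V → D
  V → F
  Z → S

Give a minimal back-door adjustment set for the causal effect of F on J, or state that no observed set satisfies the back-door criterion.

desc(F)\{F}={D,J,M}; candidates ⊆ {G,R,S,V,Z}.
size 0: {}; under {} F still reaches {D,G,J,R,S,V,Z} ∋ J.
{V}: F⊥J given {V} in G with F→· removed — back-door holds.

F→J: minimal back-door set {V}.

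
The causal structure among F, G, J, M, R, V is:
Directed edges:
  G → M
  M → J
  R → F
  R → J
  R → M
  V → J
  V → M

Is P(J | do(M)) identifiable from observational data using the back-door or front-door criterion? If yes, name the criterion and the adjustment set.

P(J|do(M)): backdoor, adjust for {R, V}.

desc(M)\{M}={J}; candidates ⊆ {F,G,R,V}.
size 0: {}; under {} M still reaches {F,G,J,R,V} ∋ J.
size 1: {F}, {G}, {R} …(+1); under {F} M still reaches {G,J,R,V} ∋ J.
{R,V}: M⊥J given {R,V} in G with M→· removed — back-door holds.
P(J|do(M)) = Σ_{R,V} P(J|M,R,V)·P(R,V).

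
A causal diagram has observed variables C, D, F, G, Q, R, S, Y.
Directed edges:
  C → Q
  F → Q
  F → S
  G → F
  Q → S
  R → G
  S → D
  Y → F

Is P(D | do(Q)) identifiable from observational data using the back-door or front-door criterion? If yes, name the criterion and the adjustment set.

desc(Q)\{Q}={D,S}; candidates ⊆ {C,F,G,R,Y}.
size 0: {}; under {} Q still reaches {C,D,F,G,R,S,Y} ∋ D.
{F}: Q⊥D given {F} in G with Q→· removed — back-door holds.
P(D|do(Q)) = Σ_{F} P(D|Q,F)·P(F).

P(D|do(Q)): backdoor, adjust for {F}.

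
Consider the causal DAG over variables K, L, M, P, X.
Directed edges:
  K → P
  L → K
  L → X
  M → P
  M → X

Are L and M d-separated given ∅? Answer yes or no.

Bayes-Ball from L | ∅ reaches {K,P,X}.
M ∉ reach(L|∅) ⇒ L ⊥ M | ∅.

Yes — L ⊥ M | ∅.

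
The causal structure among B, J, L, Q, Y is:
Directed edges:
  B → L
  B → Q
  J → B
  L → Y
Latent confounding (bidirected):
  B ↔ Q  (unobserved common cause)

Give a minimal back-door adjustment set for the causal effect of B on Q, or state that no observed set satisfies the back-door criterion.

B→Q: no observed back-door set.

desc(B)\{B}={L,Q,Y}; candidates ⊆ {J}.
B↔Q: latent back-door arc(s) into B.
size 0: {}; under {} B still reaches {J,Q} ∋ Q.
size 1: {J}; under {J} B still reaches {Q} ∋ Q.
B↔Q cannot be blocked by any observed set — no back-door set.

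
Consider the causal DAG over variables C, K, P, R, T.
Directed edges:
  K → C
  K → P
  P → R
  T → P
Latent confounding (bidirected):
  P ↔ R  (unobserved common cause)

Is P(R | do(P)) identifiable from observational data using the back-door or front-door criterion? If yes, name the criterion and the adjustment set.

P(R|do(P)): not identifiable (no BD/FD set).

desc(P)\{P}={R}; candidates ⊆ {C,K,T}.
P↔R: latent back-door arc(s) into P.
size 0: {}; under {} P still reaches {C,K,R,T} ∋ R.
size 1: {C}, {K}, {T}; under {C} P still reaches {K,R,T} ∋ R.
size 2: {C,K}, {C,T}, {K,T}; under {C,K} P still reaches {R,T} ∋ R.
P↔R cannot be blocked by any observed set — no back-door set.
No mediator lies on a directed P→…→R path.
Neither criterion identifies P(R|do(P)) in this graph.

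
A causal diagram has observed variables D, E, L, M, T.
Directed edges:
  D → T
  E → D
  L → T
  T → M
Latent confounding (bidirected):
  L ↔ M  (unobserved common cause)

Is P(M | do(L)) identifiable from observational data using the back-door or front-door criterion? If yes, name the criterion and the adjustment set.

P(M|do(L)): frontdoor, adjust for {T}.

desc(L)\{L}={M,T}; candidates ⊆ {D,E}.
L↔M: latent back-door arc(s) into L.
size 0: {}; under {} L still reaches {M} ∋ M.
size 1: {D}, {E}; under {D} L still reaches {M} ∋ M.
size 2: {D,E}; under {D,E} L still reaches {M} ∋ M.
L↔M cannot be blocked by any observed set — no back-door set.
{T}: (i) intercepts every directed L→M path; (ii) no back-door L→{T}; (iii) {L} blocks every back-door {T}→M. Front-door holds.
P(M|do(L)) = Σ_{T} P(T|L) Σ_{L'} P(M|T,L')P(L').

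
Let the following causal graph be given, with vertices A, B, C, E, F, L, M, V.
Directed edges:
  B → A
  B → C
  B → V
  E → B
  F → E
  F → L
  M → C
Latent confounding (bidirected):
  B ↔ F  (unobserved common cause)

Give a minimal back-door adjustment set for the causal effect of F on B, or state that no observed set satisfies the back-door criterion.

F→B: no observed back-door set.

desc(F)\{F}={A,B,C,E,L,V}; candidates ⊆ {M}.
F↔B: latent back-door arc(s) into F.
size 0: {}; under {} F still reaches {A,B,C,V} ∋ B.
size 1: {M}; under {M} F still reaches {A,B,C,V} ∋ B.
F↔B cannot be blocked by any observed set — no back-door set.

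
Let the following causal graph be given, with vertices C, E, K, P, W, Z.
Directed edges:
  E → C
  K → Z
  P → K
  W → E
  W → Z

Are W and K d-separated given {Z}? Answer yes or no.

No — W and K are d-connected given {Z}.

Bayes-Ball from W | {Z} reaches {C,E,K,P}.
K ∈ reach(W|{Z}) ⇒ W ⊥̸ K | {Z}.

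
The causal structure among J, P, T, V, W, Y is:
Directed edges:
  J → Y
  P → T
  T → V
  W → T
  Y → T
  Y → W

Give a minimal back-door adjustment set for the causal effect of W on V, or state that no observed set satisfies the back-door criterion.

W→V: minimal back-door set {Y}.

desc(W)\{W}={T,V}; candidates ⊆ {J,P,Y}.
size 0: {}; under {} W still reaches {J,T,V,Y} ∋ V.
{Y}: W⊥V given {Y} in G with W→· removed — back-door holds.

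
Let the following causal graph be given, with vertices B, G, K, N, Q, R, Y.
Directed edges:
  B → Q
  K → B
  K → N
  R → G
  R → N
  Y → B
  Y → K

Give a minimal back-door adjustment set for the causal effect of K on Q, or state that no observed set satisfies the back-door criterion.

K→Q: minimal back-door set {Y}.

desc(K)\{K}={B,N,Q}; candidates ⊆ {G,R,Y}.
size 0: {}; under {} K still reaches {B,Q,Y} ∋ Q.
{Y}: K⊥Q given {Y} in G with K→· removed — back-door holds.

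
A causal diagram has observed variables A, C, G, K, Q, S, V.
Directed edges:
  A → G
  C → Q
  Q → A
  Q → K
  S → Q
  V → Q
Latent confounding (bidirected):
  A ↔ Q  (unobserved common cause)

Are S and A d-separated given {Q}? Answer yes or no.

No — S and A are d-connected given {Q}.

Bayes-Ball from S | {Q} reaches {A,C,G,V}.
A ∈ reach(S|{Q}) ⇒ S ⊥̸ A | {Q}.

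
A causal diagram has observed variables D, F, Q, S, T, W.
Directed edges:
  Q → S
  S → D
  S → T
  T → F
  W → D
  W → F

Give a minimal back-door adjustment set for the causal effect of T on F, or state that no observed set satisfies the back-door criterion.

T→F: minimal back-door set ∅.

desc(T)\{T}={F}; candidates ⊆ {D,Q,S,W}.
∅: T⊥F given ∅ in G with T→· removed — back-door holds.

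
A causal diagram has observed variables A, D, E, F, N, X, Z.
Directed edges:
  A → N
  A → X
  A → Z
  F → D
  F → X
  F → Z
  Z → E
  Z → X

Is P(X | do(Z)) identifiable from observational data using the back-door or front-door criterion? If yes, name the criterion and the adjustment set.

P(X|do(Z)): backdoor, adjust for {A, F}.

desc(Z)\{Z}={E,X}; candidates ⊆ {A,D,F,N}.
size 0: {}; under {} Z still reaches {A,D,F,N,X} ∋ X.
size 1: {A}, {D}, {F} …(+1); under {A} Z still reaches {D,F,X} ∋ X.
{A,F}: Z⊥X given {A,F} in G with Z→· removed — back-door holds.
P(X|do(Z)) = Σ_{A,F} P(X|Z,A,F)·P(A,F).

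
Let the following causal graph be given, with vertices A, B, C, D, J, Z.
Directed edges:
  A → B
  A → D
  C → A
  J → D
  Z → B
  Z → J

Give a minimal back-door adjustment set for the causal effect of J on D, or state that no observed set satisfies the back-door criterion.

J→D: minimal back-door set ∅.

desc(J)\{J}={D}; candidates ⊆ {A,B,C,Z}.
∅: J⊥D given ∅ in G with J→· removed — back-door holds.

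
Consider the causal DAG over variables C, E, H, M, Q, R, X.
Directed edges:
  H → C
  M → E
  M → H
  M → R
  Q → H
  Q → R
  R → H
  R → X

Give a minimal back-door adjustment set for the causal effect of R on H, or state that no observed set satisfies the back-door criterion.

R→H: minimal back-door set {M, Q}.

desc(R)\{R}={C,H,X}; candidates ⊆ {E,M,Q}.
size 0: {}; under {} R still reaches {C,E,H,M,Q} ∋ H.
size 1: {E}, {M}, {Q}; under {E} R still reaches {C,H,M,Q} ∋ H.
{M,Q}: R⊥H given {M,Q} in G with R→· removed — back-door holds.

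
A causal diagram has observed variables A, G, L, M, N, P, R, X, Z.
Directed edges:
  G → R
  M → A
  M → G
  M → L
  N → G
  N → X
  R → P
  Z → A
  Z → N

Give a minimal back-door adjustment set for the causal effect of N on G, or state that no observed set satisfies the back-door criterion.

N→G: minimal back-door set ∅.

desc(N)\{N}={G,P,R,X}; candidates ⊆ {A,L,M,Z}.
∅: N⊥G given ∅ in G with N→· removed — back-door holds.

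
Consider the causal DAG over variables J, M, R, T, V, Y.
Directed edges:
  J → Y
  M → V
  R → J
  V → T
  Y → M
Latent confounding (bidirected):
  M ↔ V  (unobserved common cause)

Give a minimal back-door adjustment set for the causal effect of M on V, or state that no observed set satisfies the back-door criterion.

M→V: no observed back-door set.

desc(M)\{M}={T,V}; candidates ⊆ {J,R,Y}.
M↔V: latent back-door arc(s) into M.
size 0: {}; under {} M still reaches {J,R,T,V,Y} ∋ V.
size 1: {J}, {R}, {Y}; under {J} M still reaches {T,V,Y} ∋ V.
size 2: {J,R}, {J,Y}, {R,Y}; under {J,R} M still reaches {T,V,Y} ∋ V.
M↔V cannot be blocked by any observed set — no back-door set.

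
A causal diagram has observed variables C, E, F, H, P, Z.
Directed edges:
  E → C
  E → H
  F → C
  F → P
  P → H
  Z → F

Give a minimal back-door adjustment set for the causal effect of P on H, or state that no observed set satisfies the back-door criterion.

desc(P)\{P}={H}; candidates ⊆ {C,E,F,Z}.
∅: P⊥H given ∅ in G with P→· removed — back-door holds.

P→H: minimal back-door set ∅.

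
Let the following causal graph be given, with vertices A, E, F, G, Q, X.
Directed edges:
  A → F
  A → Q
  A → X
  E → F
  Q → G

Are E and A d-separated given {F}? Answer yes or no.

Bayes-Ball from E | {F} reaches {A,G,Q,X}.
A ∈ reach(E|{F}) ⇒ E ⊥̸ A | {F}.

No — E and A are d-connected given {F}.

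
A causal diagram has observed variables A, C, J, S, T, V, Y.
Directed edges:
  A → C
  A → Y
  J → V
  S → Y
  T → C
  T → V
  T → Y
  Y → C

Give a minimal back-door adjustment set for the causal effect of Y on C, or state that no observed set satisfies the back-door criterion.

desc(Y)\{Y}={C}; candidates ⊆ {A,J,S,T,V}.
size 0: {}; under {} Y still reaches {A,C,S,T,V} ∋ C.
size 1: {A}, {J}, {S} …(+2); under {A} Y still reaches {C,S,T,V} ∋ C.
{A,T}: Y⊥C given {A,T} in G with Y→· removed — back-door holds.

Y→C: minimal back-door set {A, T}.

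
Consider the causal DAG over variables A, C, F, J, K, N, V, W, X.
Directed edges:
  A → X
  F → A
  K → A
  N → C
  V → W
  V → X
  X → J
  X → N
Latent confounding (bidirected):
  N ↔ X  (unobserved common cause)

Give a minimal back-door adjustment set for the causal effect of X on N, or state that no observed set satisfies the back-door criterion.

desc(X)\{X}={C,J,N}; candidates ⊆ {A,F,K,V,W}.
X↔N: latent back-door arc(s) into X.
size 0: {}; under {} X still reaches {A,C,F,K,N,V,W} ∋ N.
size 1: {A}, {F}, {K} …(+2); under {A} X still reaches {C,N,V,W} ∋ N.
size 2: {A,F}, {A,K}, {A,V} …(+7); under {A,F} X still reaches {C,N,V,W} ∋ N.
X↔N cannot be blocked by any observed set — no back-door set.

X→N: no observed back-door set.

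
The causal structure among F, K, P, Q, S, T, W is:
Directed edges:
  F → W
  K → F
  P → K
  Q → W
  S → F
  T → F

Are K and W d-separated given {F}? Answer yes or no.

Yes — K ⊥ W | {F}.

Bayes-Ball from K | {F} reaches {P,S,T}.
W ∉ reach(K|{F}) ⇒ K ⊥ W | {F}.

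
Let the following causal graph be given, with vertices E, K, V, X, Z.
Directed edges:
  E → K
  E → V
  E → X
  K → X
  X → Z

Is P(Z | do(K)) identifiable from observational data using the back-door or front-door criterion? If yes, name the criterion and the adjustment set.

P(Z|do(K)): backdoor, adjust for {E}.

desc(K)\{K}={X,Z}; candidates ⊆ {E,V}.
size 0: {}; under {} K still reaches {E,V,X,Z} ∋ Z.
{E}: K⊥Z given {E} in G with K→· removed — back-door holds.
P(Z|do(K)) = Σ_{E} P(Z|K,E)·P(E).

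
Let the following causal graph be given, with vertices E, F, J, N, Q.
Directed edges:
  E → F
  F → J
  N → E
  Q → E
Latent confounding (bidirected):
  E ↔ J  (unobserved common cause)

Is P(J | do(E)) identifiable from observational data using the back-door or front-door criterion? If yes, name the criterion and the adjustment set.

desc(E)\{E}={F,J}; candidates ⊆ {N,Q}.
E↔J: latent back-door arc(s) into E.
size 0: {}; under {} E still reaches {J,N,Q} ∋ J.
size 1: {N}, {Q}; under {N} E still reaches {J,Q} ∋ J.
size 2: {N,Q}; under {N,Q} E still reaches {J} ∋ J.
E↔J cannot be blocked by any observed set — no back-door set.
{F}: (i) intercepts every directed E→J path; (ii) no back-door E→{F}; (iii) {E} blocks every back-door {F}→J. Front-door holds.
P(J|do(E)) = Σ_{F} P(F|E) Σ_{E'} P(J|F,E')P(E').

P(J|do(E)): frontdoor, adjust for {F}.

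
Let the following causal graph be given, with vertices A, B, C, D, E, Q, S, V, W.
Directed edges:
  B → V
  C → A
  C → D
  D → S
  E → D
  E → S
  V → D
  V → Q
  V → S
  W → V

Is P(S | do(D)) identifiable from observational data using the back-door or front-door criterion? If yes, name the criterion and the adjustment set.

desc(D)\{D}={S}; candidates ⊆ {A,B,C,E,Q,V,W}.
size 0: {}; under {} D still reaches {A,B,C,E,Q,S,V,W} ∋ S.
size 1: {A}, {B}, {C} …(+4); under {A} D still reaches {B,C,E,Q,S,V,W} ∋ S.
{E,V}: D⊥S given {E,V} in G with D→· removed — back-door holds.
P(S|do(D)) = Σ_{E,V} P(S|D,E,V)·P(E,V).

P(S|do(D)): backdoor, adjust for {E, V}.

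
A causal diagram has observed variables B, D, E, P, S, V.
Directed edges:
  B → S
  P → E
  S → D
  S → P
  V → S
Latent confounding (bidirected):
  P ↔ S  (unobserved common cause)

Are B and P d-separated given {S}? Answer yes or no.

No — B and P are d-connected given {S}.

Bayes-Ball from B | {S} reaches {E,P,V}.
P ∈ reach(B|{S}) ⇒ B ⊥̸ P | {S}.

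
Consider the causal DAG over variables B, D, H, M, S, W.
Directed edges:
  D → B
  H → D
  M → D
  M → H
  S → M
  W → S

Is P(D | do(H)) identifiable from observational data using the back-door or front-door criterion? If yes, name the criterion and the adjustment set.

desc(H)\{H}={B,D}; candidates ⊆ {M,S,W}.
size 0: {}; under {} H still reaches {B,D,M,S,W} ∋ D.
{M}: H⊥D given {M} in G with H→· removed — back-door holds.
P(D|do(H)) = Σ_{M} P(D|H,M)·P(M).

P(D|do(H)): backdoor, adjust for {M}.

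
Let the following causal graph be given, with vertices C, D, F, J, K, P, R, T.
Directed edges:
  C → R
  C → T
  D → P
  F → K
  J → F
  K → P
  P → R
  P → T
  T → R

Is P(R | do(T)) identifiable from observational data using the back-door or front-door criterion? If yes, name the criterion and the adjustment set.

P(R|do(T)): backdoor, adjust for {C, P}.

desc(T)\{T}={R}; candidates ⊆ {C,D,F,J,K,P}.
size 0: {}; under {} T still reaches {C,D,F,J,K,P,R} ∋ R.
size 1: {C}, {D}, {F} …(+3); under {C} T still reaches {D,F,J,K,P,R} ∋ R.
{C,P}: T⊥R given {C,P} in G with T→· removed — back-door holds.
P(R|do(T)) = Σ_{C,P} P(R|T,C,P)·P(C,P).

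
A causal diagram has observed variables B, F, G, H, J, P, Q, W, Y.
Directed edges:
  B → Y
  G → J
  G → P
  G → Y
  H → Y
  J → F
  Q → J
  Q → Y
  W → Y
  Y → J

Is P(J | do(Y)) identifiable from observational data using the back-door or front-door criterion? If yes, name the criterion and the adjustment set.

desc(Y)\{Y}={F,J}; candidates ⊆ {B,G,H,P,Q,W}.
size 0: {}; under {} Y still reaches {B,F,G,H,J,P,Q,W} ∋ J.
size 1: {B}, {G}, {H} …(+3); under {B} Y still reaches {F,G,H,J,P,Q,W} ∋ J.
{G,Q}: Y⊥J given {G,Q} in G with Y→· removed — back-door holds.
P(J|do(Y)) = Σ_{G,Q} P(J|Y,G,Q)·P(G,Q).

P(J|do(Y)): backdoor, adjust for {G, Q}.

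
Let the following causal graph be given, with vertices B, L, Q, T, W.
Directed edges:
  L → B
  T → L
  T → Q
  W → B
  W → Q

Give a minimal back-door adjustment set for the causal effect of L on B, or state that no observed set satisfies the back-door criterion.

L→B: minimal back-door set ∅.

desc(L)\{L}={B}; candidates ⊆ {Q,T,W}.
∅: L⊥B given ∅ in G with L→· removed — back-door holds.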